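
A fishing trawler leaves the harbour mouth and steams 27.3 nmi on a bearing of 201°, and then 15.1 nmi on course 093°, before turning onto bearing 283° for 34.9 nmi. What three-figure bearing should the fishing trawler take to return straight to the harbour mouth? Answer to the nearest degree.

057°

Leg 1 (201°, 27.3 nmi): east 27.3 sin 201° = -9.78, north 27.3 cos 201° = -25.49
Leg 2 (093°, 15.1 nmi): east 15.1 sin 93° = 15.08, north 15.1 cos 93° = -0.79
Leg 3 (283°, 34.9 nmi): east 34.9 sin 283° = -34.01, north 34.9 cos 283° = 7.85
Net displacement: -28.71 east, -18.43 north. Direction back to start is (28.71, 18.43): bearing = atan2(28.71, 18.43) mod 360° = 57.31° ≈ 057°.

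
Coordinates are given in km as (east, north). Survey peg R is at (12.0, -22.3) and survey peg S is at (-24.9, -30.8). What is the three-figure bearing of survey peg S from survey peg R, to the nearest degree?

257°

Δeast = -24.9 − 12.0 = -36.90; Δnorth = -30.8 − -22.3 = -8.50.
Bearing = atan2(Δeast, Δnorth) mod 360° = 257.03° ≈ 257°.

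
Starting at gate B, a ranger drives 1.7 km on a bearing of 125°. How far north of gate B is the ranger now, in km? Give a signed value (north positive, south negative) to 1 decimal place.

Leg 1 (125°, 1.7 km): east 1.7 sin 125° = 1.39, north 1.7 cos 125° = -0.98
Net north component: -0.98 km.

-1.0 km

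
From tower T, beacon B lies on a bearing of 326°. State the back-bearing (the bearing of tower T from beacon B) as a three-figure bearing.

146°

Back-bearing = 326° − 180° = 146°.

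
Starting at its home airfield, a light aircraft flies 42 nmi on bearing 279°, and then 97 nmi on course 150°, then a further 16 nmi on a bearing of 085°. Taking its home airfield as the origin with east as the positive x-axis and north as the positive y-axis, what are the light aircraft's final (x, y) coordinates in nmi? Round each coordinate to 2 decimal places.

(22.96, -76.04)

Leg 1 (279°, 42 nmi): east 42 sin 279° = -41.48, north 42 cos 279° = 6.57
Leg 2 (150°, 97 nmi): east 97 sin 150° = 48.50, north 97 cos 150° = -84.00
Leg 3 (085°, 16 nmi): east 16 sin 85° = 15.94, north 16 cos 85° = 1.39
Summing: 22.96 nmi east, -76.04 nmi north → (22.96, -76.04).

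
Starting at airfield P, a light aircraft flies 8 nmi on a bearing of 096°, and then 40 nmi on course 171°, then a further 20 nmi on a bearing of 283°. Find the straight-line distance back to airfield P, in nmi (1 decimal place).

36.2 nmi

Leg 1 (096°, 8 nmi): east 8 sin 96° = 7.96, north 8 cos 96° = -0.84
Leg 2 (171°, 40 nmi): east 40 sin 171° = 6.26, north 40 cos 171° = -39.51
Leg 3 (283°, 20 nmi): east 20 sin 283° = -19.49, north 20 cos 283° = 4.50
Net: -5.27 east, -35.84 north. Distance = √((-5.27)² + (-35.84)²) = 36.231 nmi.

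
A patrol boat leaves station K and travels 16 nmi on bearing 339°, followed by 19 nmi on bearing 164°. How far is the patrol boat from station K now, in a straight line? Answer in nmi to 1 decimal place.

Leg 1 (339°, 16 nmi): east 16 sin 339° = -5.73, north 16 cos 339° = 14.94
Leg 2 (164°, 19 nmi): east 19 sin 164° = 5.24, north 19 cos 164° = -18.26
Net: -0.50 east, -3.33 north. Distance = √((-0.50)² + (-3.33)²) = 3.364 nmi.

3.4 nmi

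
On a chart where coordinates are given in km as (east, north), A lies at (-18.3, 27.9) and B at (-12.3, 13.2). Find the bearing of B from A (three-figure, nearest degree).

Δeast = -12.3 − -18.3 = 6.00; Δnorth = 13.2 − 27.9 = -14.70.
Bearing = atan2(Δeast, Δnorth) mod 360° = 157.80° ≈ 158°.

158°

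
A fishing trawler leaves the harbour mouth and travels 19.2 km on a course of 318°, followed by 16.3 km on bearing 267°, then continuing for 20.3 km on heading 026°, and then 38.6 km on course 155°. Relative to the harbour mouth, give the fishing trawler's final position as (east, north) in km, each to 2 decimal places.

Leg 1 (318°, 19.2 km): east 19.2 sin 318° = -12.85, north 19.2 cos 318° = 14.27
Leg 2 (267°, 16.3 km): east 16.3 sin 267° = -16.28, north 16.3 cos 267° = -0.85
Leg 3 (026°, 20.3 km): east 20.3 sin 26° = 8.90, north 20.3 cos 26° = 18.25
Leg 4 (155°, 38.6 km): east 38.6 sin 155° = 16.31, north 38.6 cos 155° = -34.98
Summing: -3.91 km east, -3.32 km north → (-3.91, -3.32).

(-3.91, -3.32)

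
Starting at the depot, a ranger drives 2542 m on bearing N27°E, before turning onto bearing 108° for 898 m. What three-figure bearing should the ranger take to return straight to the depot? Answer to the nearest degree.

225°

Leg 1 (N27°E, 2542 m): east 2542 sin 27° = 1154.04, north 2542 cos 27° = 2264.94
Leg 2 (108°, 898 m): east 898 sin 108° = 854.05, north 898 cos 108° = -277.50
Net displacement: 2008.09 east, 1987.44 north. Direction back to start is (-2008.09, -1987.44): bearing = atan2(-2008.09, -1987.44) mod 360° = 225.30° ≈ 225°.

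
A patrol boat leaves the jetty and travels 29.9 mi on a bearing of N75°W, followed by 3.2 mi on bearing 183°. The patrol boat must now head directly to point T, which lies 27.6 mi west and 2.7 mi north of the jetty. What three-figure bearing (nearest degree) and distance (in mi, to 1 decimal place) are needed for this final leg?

142°, 2.3 mi

Leg 1 (N75°W, 29.9 mi): east 29.9 sin 285° = -28.88, north 29.9 cos 285° = 7.74
Leg 2 (183°, 3.2 mi): east 3.2 sin 183° = -0.17, north 3.2 cos 183° = -3.20
Current position: (-29.05, 4.54). Target: (-27.6, 2.7). Remaining: Δeast = 1.45, Δnorth = -1.84.
Bearing = atan2(1.45, -1.84) mod 360° = 141.83°; distance = √((1.45)² + (-1.84)²) = 2.344 mi.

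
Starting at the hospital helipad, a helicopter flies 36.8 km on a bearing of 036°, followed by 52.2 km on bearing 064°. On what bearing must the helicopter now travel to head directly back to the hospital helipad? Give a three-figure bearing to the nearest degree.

232°

Leg 1 (036°, 36.8 km): east 36.8 sin 36° = 21.63, north 36.8 cos 36° = 29.77
Leg 2 (064°, 52.2 km): east 52.2 sin 64° = 46.92, north 52.2 cos 64° = 22.88
Net displacement: 68.55 east, 52.65 north. Direction back to start is (-68.55, -52.65): bearing = atan2(-68.55, -52.65) mod 360° = 232.47° ≈ 232°.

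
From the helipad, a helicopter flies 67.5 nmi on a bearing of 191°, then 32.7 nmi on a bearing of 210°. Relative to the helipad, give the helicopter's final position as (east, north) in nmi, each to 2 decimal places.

(-29.23, -94.58)

Leg 1 (191°, 67.5 nmi): east 67.5 sin 191° = -12.88, north 67.5 cos 191° = -66.26
Leg 2 (210°, 32.7 nmi): east 32.7 sin 210° = -16.35, north 32.7 cos 210° = -28.32
Summing: -29.23 nmi east, -94.58 nmi north → (-29.23, -94.58).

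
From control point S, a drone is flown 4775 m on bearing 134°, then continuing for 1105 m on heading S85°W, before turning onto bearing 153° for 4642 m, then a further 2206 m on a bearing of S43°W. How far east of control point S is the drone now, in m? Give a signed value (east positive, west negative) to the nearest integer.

Leg 1 (134°, 4775 m): east 4775 sin 134° = 3434.85, north 4775 cos 134° = -3316.99
Leg 2 (S85°W, 1105 m): east 1105 sin 265° = -1100.80, north 1105 cos 265° = -96.31
Leg 3 (153°, 4642 m): east 4642 sin 153° = 2107.42, north 4642 cos 153° = -4136.05
Leg 4 (S43°W, 2206 m): east 2206 sin 223° = -1504.49, north 2206 cos 223° = -1613.37
Net east component: 2936.99 m.

2937 m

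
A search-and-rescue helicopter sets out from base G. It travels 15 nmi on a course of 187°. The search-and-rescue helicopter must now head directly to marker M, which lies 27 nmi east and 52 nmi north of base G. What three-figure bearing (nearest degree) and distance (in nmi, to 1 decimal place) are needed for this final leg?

023°, 72.8 nmi

Leg 1 (187°, 15 nmi): east 15 sin 187° = -1.83, north 15 cos 187° = -14.89
Current position: (-1.83, -14.89). Target: (27, 52). Remaining: Δeast = 28.83, Δnorth = 66.89.
Bearing = atan2(28.83, 66.89) mod 360° = 23.32°; distance = √((28.83)² + (66.89)²) = 72.836 nmi.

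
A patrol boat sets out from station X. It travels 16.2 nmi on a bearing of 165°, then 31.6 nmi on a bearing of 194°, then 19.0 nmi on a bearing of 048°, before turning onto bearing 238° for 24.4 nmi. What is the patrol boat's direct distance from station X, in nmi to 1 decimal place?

Leg 1 (165°, 16.2 nmi): east 16.2 sin 165° = 4.19, north 16.2 cos 165° = -15.65
Leg 2 (194°, 31.6 nmi): east 31.6 sin 194° = -7.64, north 31.6 cos 194° = -30.66
Leg 3 (048°, 19.0 nmi): east 19.0 sin 48° = 14.12, north 19.0 cos 48° = 12.71
Leg 4 (238°, 24.4 nmi): east 24.4 sin 238° = -20.69, north 24.4 cos 238° = -12.93
Net: -10.02 east, -46.53 north. Distance = √((-10.02)² + (-46.53)²) = 47.594 nmi.

47.6 nmi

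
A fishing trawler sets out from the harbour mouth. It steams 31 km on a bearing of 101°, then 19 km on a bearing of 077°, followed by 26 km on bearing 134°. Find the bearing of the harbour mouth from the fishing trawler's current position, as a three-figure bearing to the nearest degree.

286°

Leg 1 (101°, 31 km): east 31 sin 101° = 30.43, north 31 cos 101° = -5.92
Leg 2 (077°, 19 km): east 19 sin 77° = 18.51, north 19 cos 77° = 4.27
Leg 3 (134°, 26 km): east 26 sin 134° = 18.70, north 26 cos 134° = -18.06
Net displacement: 67.65 east, -19.70 north. Direction back to start is (-67.65, 19.70): bearing = atan2(-67.65, 19.70) mod 360° = 286.24° ≈ 286°.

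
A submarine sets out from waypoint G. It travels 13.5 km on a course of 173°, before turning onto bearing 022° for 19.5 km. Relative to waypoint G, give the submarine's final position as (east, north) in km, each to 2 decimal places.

(8.95, 4.68)

Leg 1 (173°, 13.5 km): east 13.5 sin 173° = 1.65, north 13.5 cos 173° = -13.40
Leg 2 (022°, 19.5 km): east 19.5 sin 22° = 7.30, north 19.5 cos 22° = 18.08
Summing: 8.95 km east, 4.68 km north → (8.95, 4.68).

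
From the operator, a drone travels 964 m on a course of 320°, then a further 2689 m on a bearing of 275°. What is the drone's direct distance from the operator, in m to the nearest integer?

Leg 1 (320°, 964 m): east 964 sin 320° = -619.65, north 964 cos 320° = 738.47
Leg 2 (275°, 2689 m): east 2689 sin 275° = -2678.77, north 2689 cos 275° = 234.36
Net: -3298.41 east, 972.83 north. Distance = √((-3298.41)² + (972.83)²) = 3438.886 m.

3439 m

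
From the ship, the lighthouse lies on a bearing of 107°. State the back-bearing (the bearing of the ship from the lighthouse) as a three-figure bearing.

287°

Back-bearing = 107° + 180° = 287°.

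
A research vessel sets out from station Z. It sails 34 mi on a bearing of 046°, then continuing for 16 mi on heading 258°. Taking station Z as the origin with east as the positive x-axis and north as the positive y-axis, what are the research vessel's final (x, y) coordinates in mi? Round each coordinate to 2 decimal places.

Leg 1 (046°, 34 mi): east 34 sin 46° = 24.46, north 34 cos 46° = 23.62
Leg 2 (258°, 16 mi): east 16 sin 258° = -15.65, north 16 cos 258° = -3.33
Summing: 8.81 mi east, 20.29 mi north → (8.81, 20.29).

(8.81, 20.29)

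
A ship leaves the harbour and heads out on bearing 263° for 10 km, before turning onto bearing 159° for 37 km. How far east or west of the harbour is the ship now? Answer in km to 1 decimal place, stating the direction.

Leg 1 (263°, 10 km): east 10 sin 263° = -9.93, north 10 cos 263° = -1.22
Leg 2 (159°, 37 km): east 37 sin 159° = 13.26, north 37 cos 159° = -34.54
Net east component: 3.33 km.

3.3 km east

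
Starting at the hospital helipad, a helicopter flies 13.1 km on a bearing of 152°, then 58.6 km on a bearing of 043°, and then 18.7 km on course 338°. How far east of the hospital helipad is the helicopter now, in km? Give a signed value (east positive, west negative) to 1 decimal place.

Leg 1 (152°, 13.1 km): east 13.1 sin 152° = 6.15, north 13.1 cos 152° = -11.57
Leg 2 (043°, 58.6 km): east 58.6 sin 43° = 39.97, north 58.6 cos 43° = 42.86
Leg 3 (338°, 18.7 km): east 18.7 sin 338° = -7.01, north 18.7 cos 338° = 17.34
Net east component: 39.11 km.

39.1 km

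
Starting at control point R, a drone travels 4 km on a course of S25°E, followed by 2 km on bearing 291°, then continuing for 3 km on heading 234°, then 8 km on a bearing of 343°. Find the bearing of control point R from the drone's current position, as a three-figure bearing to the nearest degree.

Leg 1 (S25°E, 4 km): east 4 sin 155° = 1.69, north 4 cos 155° = -3.63
Leg 2 (291°, 2 km): east 2 sin 291° = -1.87, north 2 cos 291° = 0.72
Leg 3 (234°, 3 km): east 3 sin 234° = -2.43, north 3 cos 234° = -1.76
Leg 4 (343°, 8 km): east 8 sin 343° = -2.34, north 8 cos 343° = 7.65
Net displacement: -4.94 east, 2.98 north. Direction back to start is (4.94, -2.98): bearing = atan2(4.94, -2.98) mod 360° = 121.07° ≈ 121°.

121°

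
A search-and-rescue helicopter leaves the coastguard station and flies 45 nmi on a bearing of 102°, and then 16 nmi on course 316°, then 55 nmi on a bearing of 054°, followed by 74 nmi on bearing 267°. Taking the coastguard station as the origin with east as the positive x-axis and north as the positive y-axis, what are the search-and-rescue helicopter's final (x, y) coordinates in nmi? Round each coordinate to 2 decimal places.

(3.50, 30.61)

Leg 1 (102°, 45 nmi): east 45 sin 102° = 44.02, north 45 cos 102° = -9.36
Leg 2 (316°, 16 nmi): east 16 sin 316° = -11.11, north 16 cos 316° = 11.51
Leg 3 (054°, 55 nmi): east 55 sin 54° = 44.50, north 55 cos 54° = 32.33
Leg 4 (267°, 74 nmi): east 74 sin 267° = -73.90, north 74 cos 267° = -3.87
Summing: 3.50 nmi east, 30.61 nmi north → (3.50, 30.61).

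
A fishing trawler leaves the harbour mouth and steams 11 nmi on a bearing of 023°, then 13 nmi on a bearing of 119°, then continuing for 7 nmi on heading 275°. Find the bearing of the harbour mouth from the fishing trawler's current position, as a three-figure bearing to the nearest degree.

243°

Leg 1 (023°, 11 nmi): east 11 sin 23° = 4.30, north 11 cos 23° = 10.13
Leg 2 (119°, 13 nmi): east 13 sin 119° = 11.37, north 13 cos 119° = -6.30
Leg 3 (275°, 7 nmi): east 7 sin 275° = -6.97, north 7 cos 275° = 0.61
Net displacement: 8.69 east, 4.43 north. Direction back to start is (-8.69, -4.43): bearing = atan2(-8.69, -4.43) mod 360° = 242.98° ≈ 243°.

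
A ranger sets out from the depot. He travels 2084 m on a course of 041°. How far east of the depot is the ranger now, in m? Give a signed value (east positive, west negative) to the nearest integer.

Leg 1 (041°, 2084 m): east 2084 sin 41° = 1367.23, north 2084 cos 41° = 1572.81
Net east component: 1367.23 m.

1367 m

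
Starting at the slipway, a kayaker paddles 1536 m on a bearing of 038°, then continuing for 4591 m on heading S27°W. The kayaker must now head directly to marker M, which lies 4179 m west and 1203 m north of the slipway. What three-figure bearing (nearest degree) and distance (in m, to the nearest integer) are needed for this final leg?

Leg 1 (038°, 1536 m): east 1536 sin 38° = 945.66, north 1536 cos 38° = 1210.38
Leg 2 (S27°W, 4591 m): east 4591 sin 207° = -2084.27, north 4591 cos 207° = -4090.61
Current position: (-1138.61, -2880.23). Target: (-4179, 1203). Remaining: Δeast = -3040.39, Δnorth = 4083.23.
Bearing = atan2(-3040.39, 4083.23) mod 360° = 323.33°; distance = √((-3040.39)² + (4083.23)²) = 5090.843 m.

323°, 5091 m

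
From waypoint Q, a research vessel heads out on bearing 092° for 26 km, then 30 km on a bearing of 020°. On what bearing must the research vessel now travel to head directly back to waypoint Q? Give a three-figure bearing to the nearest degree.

Leg 1 (092°, 26 km): east 26 sin 92° = 25.98, north 26 cos 92° = -0.91
Leg 2 (020°, 30 km): east 30 sin 20° = 10.26, north 30 cos 20° = 28.19
Net displacement: 36.24 east, 27.28 north. Direction back to start is (-36.24, -27.28): bearing = atan2(-36.24, -27.28) mod 360° = 233.03° ≈ 233°.

233°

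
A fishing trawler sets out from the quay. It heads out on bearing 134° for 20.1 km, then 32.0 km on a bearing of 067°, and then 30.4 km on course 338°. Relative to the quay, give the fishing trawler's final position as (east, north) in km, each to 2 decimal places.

Leg 1 (134°, 20.1 km): east 20.1 sin 134° = 14.46, north 20.1 cos 134° = -13.96
Leg 2 (067°, 32.0 km): east 32.0 sin 67° = 29.46, north 32.0 cos 67° = 12.50
Leg 3 (338°, 30.4 km): east 30.4 sin 338° = -11.39, north 30.4 cos 338° = 28.19
Summing: 32.53 km east, 26.73 km north → (32.53, 26.73).

(32.53, 26.73)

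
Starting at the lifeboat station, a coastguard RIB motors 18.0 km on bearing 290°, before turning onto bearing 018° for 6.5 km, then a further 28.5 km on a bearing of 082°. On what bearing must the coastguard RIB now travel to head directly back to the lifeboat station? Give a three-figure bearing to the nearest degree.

Leg 1 (290°, 18.0 km): east 18.0 sin 290° = -16.91, north 18.0 cos 290° = 6.16
Leg 2 (018°, 6.5 km): east 6.5 sin 18° = 2.01, north 6.5 cos 18° = 6.18
Leg 3 (082°, 28.5 km): east 28.5 sin 82° = 28.22, north 28.5 cos 82° = 3.97
Net displacement: 13.32 east, 16.30 north. Direction back to start is (-13.32, -16.30): bearing = atan2(-13.32, -16.30) mod 360° = 219.24° ≈ 219°.

219°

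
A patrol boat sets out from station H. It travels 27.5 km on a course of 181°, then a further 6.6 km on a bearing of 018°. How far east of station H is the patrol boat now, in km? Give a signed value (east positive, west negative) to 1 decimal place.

Leg 1 (181°, 27.5 km): east 27.5 sin 181° = -0.48, north 27.5 cos 181° = -27.50
Leg 2 (018°, 6.6 km): east 6.6 sin 18° = 2.04, north 6.6 cos 18° = 6.28
Net east component: 1.56 km.

1.6 km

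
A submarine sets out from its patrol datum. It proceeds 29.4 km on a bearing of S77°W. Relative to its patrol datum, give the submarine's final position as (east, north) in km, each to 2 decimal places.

(-28.65, -6.61)

Leg 1 (S77°W, 29.4 km): east 29.4 sin 257° = -28.65, north 29.4 cos 257° = -6.61
Summing: -28.65 km east, -6.61 km north → (-28.65, -6.61).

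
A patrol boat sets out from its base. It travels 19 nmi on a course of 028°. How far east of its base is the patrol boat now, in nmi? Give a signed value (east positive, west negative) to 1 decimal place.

8.9 nmi

Leg 1 (028°, 19 nmi): east 19 sin 28° = 8.92, north 19 cos 28° = 16.78
Net east component: 8.92 nmi.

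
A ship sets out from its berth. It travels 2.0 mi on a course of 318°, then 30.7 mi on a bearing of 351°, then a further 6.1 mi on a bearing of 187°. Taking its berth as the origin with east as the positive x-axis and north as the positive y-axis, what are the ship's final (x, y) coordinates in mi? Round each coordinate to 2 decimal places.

Leg 1 (318°, 2.0 mi): east 2.0 sin 318° = -1.34, north 2.0 cos 318° = 1.49
Leg 2 (351°, 30.7 mi): east 30.7 sin 351° = -4.80, north 30.7 cos 351° = 30.32
Leg 3 (187°, 6.1 mi): east 6.1 sin 187° = -0.74, north 6.1 cos 187° = -6.05
Summing: -6.88 mi east, 25.75 mi north → (-6.88, 25.75).

(-6.88, 25.75)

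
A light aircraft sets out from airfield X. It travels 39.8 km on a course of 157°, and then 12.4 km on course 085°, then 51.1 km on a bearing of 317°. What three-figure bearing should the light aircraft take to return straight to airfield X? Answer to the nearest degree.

105°

Leg 1 (157°, 39.8 km): east 39.8 sin 157° = 15.55, north 39.8 cos 157° = -36.64
Leg 2 (085°, 12.4 km): east 12.4 sin 85° = 12.35, north 12.4 cos 85° = 1.08
Leg 3 (317°, 51.1 km): east 51.1 sin 317° = -34.85, north 51.1 cos 317° = 37.37
Net displacement: -6.95 east, 1.82 north. Direction back to start is (6.95, -1.82): bearing = atan2(6.95, -1.82) mod 360° = 104.66° ≈ 105°.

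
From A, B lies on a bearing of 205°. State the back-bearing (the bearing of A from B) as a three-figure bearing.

025°

Back-bearing = 205° − 180° = 025°.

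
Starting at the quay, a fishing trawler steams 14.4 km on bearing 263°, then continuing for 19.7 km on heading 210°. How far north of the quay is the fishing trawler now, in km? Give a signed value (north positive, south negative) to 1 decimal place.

Leg 1 (263°, 14.4 km): east 14.4 sin 263° = -14.29, north 14.4 cos 263° = -1.75
Leg 2 (210°, 19.7 km): east 19.7 sin 210° = -9.85, north 19.7 cos 210° = -17.06
Net north component: -18.82 km.

-18.8 km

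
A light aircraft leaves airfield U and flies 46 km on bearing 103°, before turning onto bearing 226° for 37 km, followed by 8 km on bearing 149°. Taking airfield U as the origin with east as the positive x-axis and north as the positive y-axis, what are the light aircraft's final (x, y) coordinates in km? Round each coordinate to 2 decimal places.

Leg 1 (103°, 46 km): east 46 sin 103° = 44.82, north 46 cos 103° = -10.35
Leg 2 (226°, 37 km): east 37 sin 226° = -26.62, north 37 cos 226° = -25.70
Leg 3 (149°, 8 km): east 8 sin 149° = 4.12, north 8 cos 149° = -6.86
Summing: 22.33 km east, -42.91 km north → (22.33, -42.91).

(22.33, -42.91)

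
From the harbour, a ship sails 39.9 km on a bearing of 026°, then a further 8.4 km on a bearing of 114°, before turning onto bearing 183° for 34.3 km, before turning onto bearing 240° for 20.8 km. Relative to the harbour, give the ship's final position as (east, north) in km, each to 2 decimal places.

(5.36, -12.21)

Leg 1 (026°, 39.9 km): east 39.9 sin 26° = 17.49, north 39.9 cos 26° = 35.86
Leg 2 (114°, 8.4 km): east 8.4 sin 114° = 7.67, north 8.4 cos 114° = -3.42
Leg 3 (183°, 34.3 km): east 34.3 sin 183° = -1.80, north 34.3 cos 183° = -34.25
Leg 4 (240°, 20.8 km): east 20.8 sin 240° = -18.01, north 20.8 cos 240° = -10.40
Summing: 5.36 km east, -12.21 km north → (5.36, -12.21).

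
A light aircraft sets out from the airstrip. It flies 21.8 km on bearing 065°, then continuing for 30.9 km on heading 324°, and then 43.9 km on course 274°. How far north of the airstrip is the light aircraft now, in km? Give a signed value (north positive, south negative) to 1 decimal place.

Leg 1 (065°, 21.8 km): east 21.8 sin 65° = 19.76, north 21.8 cos 65° = 9.21
Leg 2 (324°, 30.9 km): east 30.9 sin 324° = -18.16, north 30.9 cos 324° = 25.00
Leg 3 (274°, 43.9 km): east 43.9 sin 274° = -43.79, north 43.9 cos 274° = 3.06
Net north component: 37.27 km.

37.3 km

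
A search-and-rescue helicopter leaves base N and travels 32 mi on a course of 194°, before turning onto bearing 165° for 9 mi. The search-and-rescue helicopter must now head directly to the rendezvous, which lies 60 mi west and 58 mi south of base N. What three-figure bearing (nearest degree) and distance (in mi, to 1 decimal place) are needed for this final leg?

252°, 57.6 mi

Leg 1 (194°, 32 mi): east 32 sin 194° = -7.74, north 32 cos 194° = -31.05
Leg 2 (165°, 9 mi): east 9 sin 165° = 2.33, north 9 cos 165° = -8.69
Current position: (-5.41, -39.74). Target: (-60, -58). Remaining: Δeast = -54.59, Δnorth = -18.26.
Bearing = atan2(-54.59, -18.26) mod 360° = 251.51°; distance = √((-54.59)² + (-18.26)²) = 57.560 mi.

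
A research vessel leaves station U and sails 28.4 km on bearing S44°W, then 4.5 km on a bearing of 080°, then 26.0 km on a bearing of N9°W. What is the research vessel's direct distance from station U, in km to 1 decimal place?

Leg 1 (S44°W, 28.4 km): east 28.4 sin 224° = -19.73, north 28.4 cos 224° = -20.43
Leg 2 (080°, 4.5 km): east 4.5 sin 80° = 4.43, north 4.5 cos 80° = 0.78
Leg 3 (N9°W, 26.0 km): east 26.0 sin 351° = -4.07, north 26.0 cos 351° = 25.68
Net: -19.36 east, 6.03 north. Distance = √((-19.36)² + (6.03)²) = 20.282 km.

20.3 km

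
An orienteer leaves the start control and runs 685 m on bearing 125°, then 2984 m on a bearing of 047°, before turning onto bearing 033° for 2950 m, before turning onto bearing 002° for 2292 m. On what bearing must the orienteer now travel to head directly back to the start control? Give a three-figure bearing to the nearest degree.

Leg 1 (125°, 685 m): east 685 sin 125° = 561.12, north 685 cos 125° = -392.90
Leg 2 (047°, 2984 m): east 2984 sin 47° = 2182.36, north 2984 cos 47° = 2035.08
Leg 3 (033°, 2950 m): east 2950 sin 33° = 1606.69, north 2950 cos 33° = 2474.08
Leg 4 (002°, 2292 m): east 2292 sin 2° = 79.99, north 2292 cos 2° = 2290.60
Net displacement: 4430.15 east, 6406.87 north. Direction back to start is (-4430.15, -6406.87): bearing = atan2(-4430.15, -6406.87) mod 360° = 214.66° ≈ 215°.

215°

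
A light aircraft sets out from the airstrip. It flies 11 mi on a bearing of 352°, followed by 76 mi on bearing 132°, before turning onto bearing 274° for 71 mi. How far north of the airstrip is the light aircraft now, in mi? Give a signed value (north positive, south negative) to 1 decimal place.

-35.0 mi

Leg 1 (352°, 11 mi): east 11 sin 352° = -1.53, north 11 cos 352° = 10.89
Leg 2 (132°, 76 mi): east 76 sin 132° = 56.48, north 76 cos 132° = -50.85
Leg 3 (274°, 71 mi): east 71 sin 274° = -70.83, north 71 cos 274° = 4.95
Net north component: -35.01 mi.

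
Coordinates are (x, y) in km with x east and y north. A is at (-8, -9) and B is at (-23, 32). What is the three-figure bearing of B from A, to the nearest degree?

Δeast = -23 − -8 = -15.00; Δnorth = 32 − -9 = 41.00.
Bearing = atan2(Δeast, Δnorth) mod 360° = 339.90° ≈ 340°.

340°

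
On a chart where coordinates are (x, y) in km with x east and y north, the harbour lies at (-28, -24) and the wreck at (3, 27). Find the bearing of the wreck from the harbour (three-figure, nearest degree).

Δeast = 3 − -28 = 31.00; Δnorth = 27 − -24 = 51.00.
Bearing = atan2(Δeast, Δnorth) mod 360° = 31.29° ≈ 031°.

031°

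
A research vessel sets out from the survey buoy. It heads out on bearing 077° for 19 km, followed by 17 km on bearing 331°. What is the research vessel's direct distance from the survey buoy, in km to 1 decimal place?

21.7 km

Leg 1 (077°, 19 km): east 19 sin 77° = 18.51, north 19 cos 77° = 4.27
Leg 2 (331°, 17 km): east 17 sin 331° = -8.24, north 17 cos 331° = 14.87
Net: 10.27 east, 19.14 north. Distance = √((10.27)² + (19.14)²) = 21.724 km.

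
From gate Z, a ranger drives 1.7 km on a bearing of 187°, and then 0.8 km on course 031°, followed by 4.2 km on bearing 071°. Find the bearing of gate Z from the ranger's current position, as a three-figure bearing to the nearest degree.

265°

Leg 1 (187°, 1.7 km): east 1.7 sin 187° = -0.21, north 1.7 cos 187° = -1.69
Leg 2 (031°, 0.8 km): east 0.8 sin 31° = 0.41, north 0.8 cos 31° = 0.69
Leg 3 (071°, 4.2 km): east 4.2 sin 71° = 3.97, north 4.2 cos 71° = 1.37
Net displacement: 4.18 east, 0.37 north. Direction back to start is (-4.18, -0.37): bearing = atan2(-4.18, -0.37) mod 360° = 264.99° ≈ 265°.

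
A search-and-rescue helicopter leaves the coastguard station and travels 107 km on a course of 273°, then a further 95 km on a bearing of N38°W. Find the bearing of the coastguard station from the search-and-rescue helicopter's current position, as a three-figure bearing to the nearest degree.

116°

Leg 1 (273°, 107 km): east 107 sin 273° = -106.85, north 107 cos 273° = 5.60
Leg 2 (N38°W, 95 km): east 95 sin 322° = -58.49, north 95 cos 322° = 74.86
Net displacement: -165.34 east, 80.46 north. Direction back to start is (165.34, -80.46): bearing = atan2(165.34, -80.46) mod 360° = 115.95° ≈ 116°.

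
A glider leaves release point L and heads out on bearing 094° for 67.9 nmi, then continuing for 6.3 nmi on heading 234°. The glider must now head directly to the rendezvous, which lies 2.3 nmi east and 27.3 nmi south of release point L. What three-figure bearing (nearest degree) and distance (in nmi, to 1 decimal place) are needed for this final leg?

Leg 1 (094°, 67.9 nmi): east 67.9 sin 94° = 67.73, north 67.9 cos 94° = -4.74
Leg 2 (234°, 6.3 nmi): east 6.3 sin 234° = -5.10, north 6.3 cos 234° = -3.70
Current position: (62.64, -8.44). Target: (2.3, -27.3). Remaining: Δeast = -60.34, Δnorth = -18.86.
Bearing = atan2(-60.34, -18.86) mod 360° = 252.64°; distance = √((-60.34)² + (-18.86)²) = 63.217 nmi.

253°, 63.2 nmi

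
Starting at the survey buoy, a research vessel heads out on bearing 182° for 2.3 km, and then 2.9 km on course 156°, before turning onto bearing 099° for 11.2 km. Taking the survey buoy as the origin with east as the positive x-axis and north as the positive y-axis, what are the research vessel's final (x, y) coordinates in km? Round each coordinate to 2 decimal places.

(12.16, -6.70)

Leg 1 (182°, 2.3 km): east 2.3 sin 182° = -0.08, north 2.3 cos 182° = -2.30
Leg 2 (156°, 2.9 km): east 2.9 sin 156° = 1.18, north 2.9 cos 156° = -2.65
Leg 3 (099°, 11.2 km): east 11.2 sin 99° = 11.06, north 11.2 cos 99° = -1.75
Summing: 12.16 km east, -6.70 km north → (12.16, -6.70).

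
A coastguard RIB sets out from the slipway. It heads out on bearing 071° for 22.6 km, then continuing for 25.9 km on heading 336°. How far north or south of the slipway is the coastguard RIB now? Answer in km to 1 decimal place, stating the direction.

31.0 km north

Leg 1 (071°, 22.6 km): east 22.6 sin 71° = 21.37, north 22.6 cos 71° = 7.36
Leg 2 (336°, 25.9 km): east 25.9 sin 336° = -10.53, north 25.9 cos 336° = 23.66
Net north component: 31.02 km.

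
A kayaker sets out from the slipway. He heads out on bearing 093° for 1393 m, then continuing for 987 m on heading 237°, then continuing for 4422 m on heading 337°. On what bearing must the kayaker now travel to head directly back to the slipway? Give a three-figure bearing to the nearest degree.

Leg 1 (093°, 1393 m): east 1393 sin 93° = 1391.09, north 1393 cos 93° = -72.90
Leg 2 (237°, 987 m): east 987 sin 237° = -827.77, north 987 cos 237° = -537.56
Leg 3 (337°, 4422 m): east 4422 sin 337° = -1727.81, north 4422 cos 337° = 4070.47
Net displacement: -1164.49 east, 3460.01 north. Direction back to start is (1164.49, -3460.01): bearing = atan2(1164.49, -3460.01) mod 360° = 161.40° ≈ 161°.

161°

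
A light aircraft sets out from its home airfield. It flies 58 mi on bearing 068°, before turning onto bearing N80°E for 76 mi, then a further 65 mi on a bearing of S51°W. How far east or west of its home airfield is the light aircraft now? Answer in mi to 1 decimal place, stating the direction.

Leg 1 (068°, 58 mi): east 58 sin 68° = 53.78, north 58 cos 68° = 21.73
Leg 2 (N80°E, 76 mi): east 76 sin 80° = 74.85, north 76 cos 80° = 13.20
Leg 3 (S51°W, 65 mi): east 65 sin 231° = -50.51, north 65 cos 231° = -40.91
Net east component: 78.11 mi.

78.1 mi east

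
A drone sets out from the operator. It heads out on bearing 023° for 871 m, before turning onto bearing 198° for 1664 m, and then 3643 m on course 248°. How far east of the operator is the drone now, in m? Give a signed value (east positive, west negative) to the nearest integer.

Leg 1 (023°, 871 m): east 871 sin 23° = 340.33, north 871 cos 23° = 801.76
Leg 2 (198°, 1664 m): east 1664 sin 198° = -514.20, north 1664 cos 198° = -1582.56
Leg 3 (248°, 3643 m): east 3643 sin 248° = -3377.73, north 3643 cos 248° = -1364.69
Net east component: -3551.61 m.

-3552 m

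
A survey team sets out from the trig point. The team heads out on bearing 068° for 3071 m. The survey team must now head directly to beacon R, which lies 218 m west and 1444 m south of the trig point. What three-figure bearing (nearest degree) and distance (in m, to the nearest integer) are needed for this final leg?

230°, 4016 m

Leg 1 (068°, 3071 m): east 3071 sin 68° = 2847.38, north 3071 cos 68° = 1150.42
Current position: (2847.38, 1150.42). Target: (-218, -1444). Remaining: Δeast = -3065.38, Δnorth = -2594.42.
Bearing = atan2(-3065.38, -2594.42) mod 360° = 229.76°; distance = √((-3065.38)² + (-2594.42)²) = 4015.914 m.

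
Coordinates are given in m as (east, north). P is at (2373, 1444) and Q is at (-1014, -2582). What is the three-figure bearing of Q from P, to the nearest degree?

220°

Δeast = -1014 − 2373 = -3387.00; Δnorth = -2582 − 1444 = -4026.00.
Bearing = atan2(Δeast, Δnorth) mod 360° = 220.07° ≈ 220°.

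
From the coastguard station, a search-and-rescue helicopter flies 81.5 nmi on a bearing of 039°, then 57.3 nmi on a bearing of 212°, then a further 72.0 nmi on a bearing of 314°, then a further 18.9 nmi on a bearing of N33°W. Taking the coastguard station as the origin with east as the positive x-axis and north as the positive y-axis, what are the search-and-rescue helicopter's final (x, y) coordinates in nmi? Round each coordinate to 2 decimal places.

(-41.16, 80.61)

Leg 1 (039°, 81.5 nmi): east 81.5 sin 39° = 51.29, north 81.5 cos 39° = 63.34
Leg 2 (212°, 57.3 nmi): east 57.3 sin 212° = -30.36, north 57.3 cos 212° = -48.59
Leg 3 (314°, 72.0 nmi): east 72.0 sin 314° = -51.79, north 72.0 cos 314° = 50.02
Leg 4 (N33°W, 18.9 nmi): east 18.9 sin 327° = -10.29, north 18.9 cos 327° = 15.85
Summing: -41.16 nmi east, 80.61 nmi north → (-41.16, 80.61).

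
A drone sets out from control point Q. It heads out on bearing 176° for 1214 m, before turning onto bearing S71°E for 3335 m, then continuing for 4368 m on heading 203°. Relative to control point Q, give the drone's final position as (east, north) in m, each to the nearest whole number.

(1531, -6318)

Leg 1 (176°, 1214 m): east 1214 sin 176° = 84.68, north 1214 cos 176° = -1211.04
Leg 2 (S71°E, 3335 m): east 3335 sin 109° = 3153.30, north 3335 cos 109° = -1085.77
Leg 3 (203°, 4368 m): east 4368 sin 203° = -1706.71, north 4368 cos 203° = -4020.77
Summing: 1531.28 m east, -6317.58 m north → (1531, -6318).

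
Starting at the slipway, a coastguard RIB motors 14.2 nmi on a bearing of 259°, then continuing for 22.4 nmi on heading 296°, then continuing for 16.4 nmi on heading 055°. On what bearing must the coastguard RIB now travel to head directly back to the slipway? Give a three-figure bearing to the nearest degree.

Leg 1 (259°, 14.2 nmi): east 14.2 sin 259° = -13.94, north 14.2 cos 259° = -2.71
Leg 2 (296°, 22.4 nmi): east 22.4 sin 296° = -20.13, north 22.4 cos 296° = 9.82
Leg 3 (055°, 16.4 nmi): east 16.4 sin 55° = 13.43, north 16.4 cos 55° = 9.41
Net displacement: -20.64 east, 16.52 north. Direction back to start is (20.64, -16.52): bearing = atan2(20.64, -16.52) mod 360° = 128.67° ≈ 129°.

129°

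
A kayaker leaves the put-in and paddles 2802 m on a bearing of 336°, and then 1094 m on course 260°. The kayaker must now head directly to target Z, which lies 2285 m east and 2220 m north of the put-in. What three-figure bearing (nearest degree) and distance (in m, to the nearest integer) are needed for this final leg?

092°, 4505 m

Leg 1 (336°, 2802 m): east 2802 sin 336° = -1139.68, north 2802 cos 336° = 2559.75
Leg 2 (260°, 1094 m): east 1094 sin 260° = -1077.38, north 1094 cos 260° = -189.97
Current position: (-2217.06, 2369.78). Target: (2285, 2220). Remaining: Δeast = 4502.06, Δnorth = -149.78.
Bearing = atan2(4502.06, -149.78) mod 360° = 91.91°; distance = √((4502.06)² + (-149.78)²) = 4504.547 m.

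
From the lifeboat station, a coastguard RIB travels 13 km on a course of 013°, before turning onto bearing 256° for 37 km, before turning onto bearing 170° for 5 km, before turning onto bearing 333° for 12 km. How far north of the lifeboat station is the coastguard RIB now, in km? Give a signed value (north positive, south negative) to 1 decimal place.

Leg 1 (013°, 13 km): east 13 sin 13° = 2.92, north 13 cos 13° = 12.67
Leg 2 (256°, 37 km): east 37 sin 256° = -35.90, north 37 cos 256° = -8.95
Leg 3 (170°, 5 km): east 5 sin 170° = 0.87, north 5 cos 170° = -4.92
Leg 4 (333°, 12 km): east 12 sin 333° = -5.45, north 12 cos 333° = 10.69
Net north component: 9.48 km.

9.5 km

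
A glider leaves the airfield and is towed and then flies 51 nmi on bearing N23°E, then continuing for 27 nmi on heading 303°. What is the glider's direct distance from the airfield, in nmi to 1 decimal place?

61.7 nmi

Leg 1 (N23°E, 51 nmi): east 51 sin 23° = 19.93, north 51 cos 23° = 46.95
Leg 2 (303°, 27 nmi): east 27 sin 303° = -22.64, north 27 cos 303° = 14.71
Net: -2.72 east, 61.65 north. Distance = √((-2.72)² + (61.65)²) = 61.711 nmi.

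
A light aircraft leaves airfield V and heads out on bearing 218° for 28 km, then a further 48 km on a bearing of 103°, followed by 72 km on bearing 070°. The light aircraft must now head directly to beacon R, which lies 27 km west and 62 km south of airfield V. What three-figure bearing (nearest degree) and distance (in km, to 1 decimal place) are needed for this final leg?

247°, 135.3 km

Leg 1 (218°, 28 km): east 28 sin 218° = -17.24, north 28 cos 218° = -22.06
Leg 2 (103°, 48 km): east 48 sin 103° = 46.77, north 48 cos 103° = -10.80
Leg 3 (070°, 72 km): east 72 sin 70° = 67.66, north 72 cos 70° = 24.63
Current position: (97.19, -8.24). Target: (-27, -62). Remaining: Δeast = -124.19, Δnorth = -53.76.
Bearing = atan2(-124.19, -53.76) mod 360° = 246.59°; distance = √((-124.19)² + (-53.76)²) = 135.327 km.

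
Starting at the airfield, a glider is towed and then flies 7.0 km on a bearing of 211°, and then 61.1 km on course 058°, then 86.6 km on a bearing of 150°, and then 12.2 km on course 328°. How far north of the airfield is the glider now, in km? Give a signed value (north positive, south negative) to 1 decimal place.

-38.3 km

Leg 1 (211°, 7.0 km): east 7.0 sin 211° = -3.61, north 7.0 cos 211° = -6.00
Leg 2 (058°, 61.1 km): east 61.1 sin 58° = 51.82, north 61.1 cos 58° = 32.38
Leg 3 (150°, 86.6 km): east 86.6 sin 150° = 43.30, north 86.6 cos 150° = -75.00
Leg 4 (328°, 12.2 km): east 12.2 sin 328° = -6.47, north 12.2 cos 328° = 10.35
Net north component: -38.27 km.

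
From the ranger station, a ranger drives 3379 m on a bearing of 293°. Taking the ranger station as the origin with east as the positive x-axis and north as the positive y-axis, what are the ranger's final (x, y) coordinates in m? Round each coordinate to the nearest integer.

Leg 1 (293°, 3379 m): east 3379 sin 293° = -3110.39, north 3379 cos 293° = 1320.28
Summing: -3110.39 m east, 1320.28 m north → (-3110, 1320).

(-3110, 1320)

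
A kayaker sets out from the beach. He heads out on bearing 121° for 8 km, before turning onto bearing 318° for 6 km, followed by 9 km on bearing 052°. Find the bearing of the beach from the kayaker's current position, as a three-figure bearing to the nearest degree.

Leg 1 (121°, 8 km): east 8 sin 121° = 6.86, north 8 cos 121° = -4.12
Leg 2 (318°, 6 km): east 6 sin 318° = -4.01, north 6 cos 318° = 4.46
Leg 3 (052°, 9 km): east 9 sin 52° = 7.09, north 9 cos 52° = 5.54
Net displacement: 9.93 east, 5.88 north. Direction back to start is (-9.93, -5.88): bearing = atan2(-9.93, -5.88) mod 360° = 239.38° ≈ 239°.

239°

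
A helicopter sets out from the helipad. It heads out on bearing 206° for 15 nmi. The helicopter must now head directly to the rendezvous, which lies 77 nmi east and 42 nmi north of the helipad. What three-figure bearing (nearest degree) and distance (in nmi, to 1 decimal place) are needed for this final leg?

Leg 1 (206°, 15 nmi): east 15 sin 206° = -6.58, north 15 cos 206° = -13.48
Current position: (-6.58, -13.48). Target: (77, 42). Remaining: Δeast = 83.58, Δnorth = 55.48.
Bearing = atan2(83.58, 55.48) mod 360° = 56.42°; distance = √((83.58)² + (55.48)²) = 100.315 nmi.

056°, 100.3 nmi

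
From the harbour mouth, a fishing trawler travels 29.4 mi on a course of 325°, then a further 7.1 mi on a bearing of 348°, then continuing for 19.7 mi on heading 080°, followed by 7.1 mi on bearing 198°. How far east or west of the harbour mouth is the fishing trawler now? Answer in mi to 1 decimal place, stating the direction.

Leg 1 (325°, 29.4 mi): east 29.4 sin 325° = -16.86, north 29.4 cos 325° = 24.08
Leg 2 (348°, 7.1 mi): east 7.1 sin 348° = -1.48, north 7.1 cos 348° = 6.94
Leg 3 (080°, 19.7 mi): east 19.7 sin 80° = 19.40, north 19.7 cos 80° = 3.42
Leg 4 (198°, 7.1 mi): east 7.1 sin 198° = -2.19, north 7.1 cos 198° = -6.75
Net east component: -1.13 mi.

1.1 mi west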